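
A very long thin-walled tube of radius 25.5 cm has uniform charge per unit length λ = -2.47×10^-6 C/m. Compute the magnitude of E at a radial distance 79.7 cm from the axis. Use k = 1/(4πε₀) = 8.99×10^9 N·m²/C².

|E| ≈ 5.57×10^4 N/C

By cylindrical symmetry E is radial; use a coaxial Gaussian cylinder of radius 79.7 cm and length L (r > 25.5 cm).
The full line charge is enclosed: λ_enc = -2.47×10^-6 C/m.
Since E is radial and uniform over the curved surface, Φ = E·2πrL = Q_enc/ε₀ = λ_enc L/ε₀.
E = 2k|λ_enc|/r = 2(8.99×10^9)(2.47×10^-6)/(0.797) = 5.57×10^4 N/C.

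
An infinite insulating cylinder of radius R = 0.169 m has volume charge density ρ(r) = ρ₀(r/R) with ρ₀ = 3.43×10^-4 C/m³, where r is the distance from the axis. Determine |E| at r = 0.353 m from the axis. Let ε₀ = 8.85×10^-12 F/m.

1.05e6 N/C

Coaxial Gaussian cylinder, radius r = 0.353 m, length L (r > R, full charge per length enclosed).
λ_enc = 2π ∫₀^R ρ₀(r'/R)^1 r' dr' = 2πρ₀R²/3 = 2.052×10^-5 C/m.
Applying ∮E·dA = Q_enc/ε₀ with the end caps contributing no flux:
E = |λ_enc|/(2πε₀r) = (2.052×10^-5)/(2π·8.85×10^-12·0.353) = 1.05×10^6 N/C.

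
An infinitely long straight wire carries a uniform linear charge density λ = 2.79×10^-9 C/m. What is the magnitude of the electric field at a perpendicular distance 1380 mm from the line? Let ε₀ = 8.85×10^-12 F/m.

By cylindrical symmetry E is radial; use a coaxial Gaussian cylinder of radius 1380 mm and length L.
Q_enc = λL, so λ_enc = 2.79×10^-9 C/m.
Applying ∮E·dA = Q_enc/ε₀ with the end caps contributing no flux:
E = |λ_enc|/(2πε₀r) = (2.79e-9)/(2π·8.85×10^-12·1.38) = 36.4 N/C.

E = 36.4 N/C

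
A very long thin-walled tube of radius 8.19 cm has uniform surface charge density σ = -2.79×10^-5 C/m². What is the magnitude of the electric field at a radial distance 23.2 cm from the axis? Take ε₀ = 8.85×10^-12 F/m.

E ≈ 1.11×10^6 V/m

By cylindrical symmetry E is radial; use a coaxial Gaussian cylinder of radius 23.2 cm and length L (r > 8.19 cm).
The whole shell is enclosed: λ_enc = σ·2πR = (-2.79×10^-5)·2π·(0.0819) = -1.436×10^-5 C/m.
Gauss's law: E·2πrL = λ_enc L/ε₀.
E = |λ_enc|/(2πε₀r) = (1.436×10^-5)/(2π·8.85×10^-12·0.232) = 1.11e6 N/C.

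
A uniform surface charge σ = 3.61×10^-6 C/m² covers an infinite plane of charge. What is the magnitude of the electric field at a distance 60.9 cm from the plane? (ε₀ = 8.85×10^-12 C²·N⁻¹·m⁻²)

E = 2.04×10^5 N/C

By planar symmetry E is perpendicular to the sheet and uniform; use a Gaussian pillbox with flat faces of area A on each side of the sheet.
Flux Φ = 2EA and Q_enc = σA, so 2EA = σA/ε₀ ⇒ E = |σ|/(2ε₀), independent of distance.
E = |σ|/(2ε₀) = (3.61×10^-6)/(2·8.85×10^-12) = 2.04×10^5 N/C.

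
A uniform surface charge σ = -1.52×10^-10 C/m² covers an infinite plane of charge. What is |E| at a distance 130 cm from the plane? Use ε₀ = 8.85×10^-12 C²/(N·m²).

Choose a cylindrical pillbox piercing the sheet, end faces (area A) parallel to it.
Flux Φ = 2EA and Q_enc = σA, so 2EA = σA/ε₀ ⇒ E = |σ|/(2ε₀), independent of distance.
E = |σ|/(2ε₀) = (1.52×10^-10)/(2·8.85×10^-12) = 8.59 N/C.

E = 8.59 V/m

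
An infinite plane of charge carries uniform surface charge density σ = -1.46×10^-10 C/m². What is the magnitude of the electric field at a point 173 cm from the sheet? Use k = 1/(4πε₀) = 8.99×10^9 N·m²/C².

E = 8.25 N/C

By planar symmetry E is perpendicular to the sheet and uniform; use a Gaussian pillbox with flat faces of area A on each side of the sheet.
Only the two end caps contribute flux: Φ = 2EA. With Q_enc = σA, Gauss's law gives E = |σ|/(2ε₀).
E = 2πk|σ| = 2π(8.99×10^9)(1.46e-10) = 8.25 N/C.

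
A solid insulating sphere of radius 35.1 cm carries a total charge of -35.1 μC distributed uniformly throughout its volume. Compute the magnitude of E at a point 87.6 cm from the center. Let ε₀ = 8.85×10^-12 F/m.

Symmetry ⇒ E = E(r) r̂. Gaussian sphere of radius r = 87.6 cm (r > R, so the entire charge is enclosed).
Q_enc = -35.1 μC = -3.51e-5 C.
Gauss's law: E·4πr² = Q_enc/ε₀.
E = |Q_enc|/(4πε₀r²) = (3.51×10^-5)/(4π·8.85×10^-12·(0.876)²) = 4.11×10^5 N/C.

|E| ≈ 4.11e5 N/C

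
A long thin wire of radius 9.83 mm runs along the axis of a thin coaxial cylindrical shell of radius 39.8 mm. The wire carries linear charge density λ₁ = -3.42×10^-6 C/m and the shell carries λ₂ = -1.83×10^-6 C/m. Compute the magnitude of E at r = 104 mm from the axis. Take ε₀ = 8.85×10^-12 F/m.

|E| ≈ 9.08×10^5 N/C

Take a coaxial cylindrical Gaussian surface of radius r = 104 mm and length L (r > 39.8 mm, enclosing both).
λ_enc = λ₁ + λ₂ = (-3.42×10^-6) + (-1.83×10^-6) = -5.25×10^-6 C/m.
Applying ∮E·dA = Q_enc/ε₀ with the end caps contributing no flux:
E = |λ_enc|/(2πε₀r) = (5.25e-6)/(2π·8.85×10^-12·0.104) = 9.08e5 N/C.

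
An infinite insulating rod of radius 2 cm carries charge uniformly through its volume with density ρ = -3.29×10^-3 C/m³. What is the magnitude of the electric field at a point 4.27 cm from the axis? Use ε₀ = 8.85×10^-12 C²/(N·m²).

E = 1.74×10^6 N/C

Take a coaxial cylindrical Gaussian surface of radius r = 4.27 cm and length L (r > 2 cm, full cross-section enclosed).
λ_enc = ρ·πR² = (-3.29×10^-3)π(0.02)² = -4.134×10^-6 C/m.
Gauss's law: E·2πrL = λ_enc L/ε₀.
E = |λ_enc|/(2πε₀r) = (4.134e-6)/(2π·8.85×10^-12·0.0427) = 1.74×10^6 N/C.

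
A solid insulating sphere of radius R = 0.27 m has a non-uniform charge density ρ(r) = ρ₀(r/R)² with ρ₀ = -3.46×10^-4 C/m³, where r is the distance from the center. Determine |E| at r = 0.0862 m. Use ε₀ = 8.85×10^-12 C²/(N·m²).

6.87×10^4 V/m

Use a concentric Gaussian sphere at r = 0.0862 m (r < R).
Q_enc = ∫₀^r ρ(r')·4πr'² dr' = (4πρ₀/R²) ∫₀^r r'^4 dr' = 4πρ₀ r^5/(5·R²) = -5.677×10^-8 C.
Applying ∮E·dA = Q_enc/ε₀ with Φ = E(4πr²):
E = |Q_enc|/(4πε₀r²) = (5.677e-8)/(4π·8.85×10^-12·(0.0862)²) = 6.87×10^4 N/C.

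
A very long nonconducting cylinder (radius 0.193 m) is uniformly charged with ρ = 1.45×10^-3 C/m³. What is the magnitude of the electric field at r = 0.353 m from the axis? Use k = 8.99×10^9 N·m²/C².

|E| ≈ 8.64×10^6 N/C

Choose a coaxial cylinder of radius r = 0.353 m (arbitrary length L) as the Gaussian surface (r > 0.193 m, full cross-section enclosed).
λ_enc = ρ·πR² = (1.45×10^-3)π(0.193)² = 1.697e-4 C/m.
Applying ∮E·dA = Q_enc/ε₀ with the end caps contributing no flux:
E = 2k|λ_enc|/r = 2(8.99×10^9)(1.697×10^-4)/(0.353) = 8.64×10^6 N/C.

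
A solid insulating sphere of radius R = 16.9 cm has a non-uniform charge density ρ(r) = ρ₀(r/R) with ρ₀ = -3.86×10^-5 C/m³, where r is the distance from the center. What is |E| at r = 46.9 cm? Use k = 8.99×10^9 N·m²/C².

2.39e4 N/C

By spherical symmetry E is radial; choose a Gaussian sphere of radius r = 46.9 cm (r > R, all charge enclosed).
Q_enc = 4π ∫₀^R ρ₀(r'/R)^1 r'² dr' = 4πρ₀R³/4 = -5.853e-7 C.
By Gauss's law, ∮E·dA = E·4πr² = Q_enc/ε₀.
E = k|Q_enc|/r² = (8.99×10^9)(5.853×10^-7)/(0.469)² = 2.39×10^4 N/C.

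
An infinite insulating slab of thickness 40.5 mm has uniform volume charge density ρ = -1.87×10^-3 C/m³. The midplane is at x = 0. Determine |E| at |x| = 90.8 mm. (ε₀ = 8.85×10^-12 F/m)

The point |x| = 90.8 mm lies outside the slab (half-thickness 0.02025 m). A symmetric pillbox spanning the full slab encloses Q_enc = ρ·d·A.
Flux = 2EA ⇒ E = |ρ|d/(2ε₀), independent of distance outside.
E = (1.87×10^-3)(0.0405)/(2·8.85×10^-12) = 4.28×10^6 N/C.

|E| ≈ 4.28e6 N/C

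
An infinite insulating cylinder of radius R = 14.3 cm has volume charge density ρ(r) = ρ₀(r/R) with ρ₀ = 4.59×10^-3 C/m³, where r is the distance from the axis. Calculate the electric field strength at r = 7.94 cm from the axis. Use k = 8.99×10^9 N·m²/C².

E = 7.62e6 V/m

Coaxial Gaussian cylinder, radius r = 7.94 cm, length L (r < R).
Integrating ρ over the cross-section to radius r: λ_enc = (2πρ₀/R) ∫₀^r r'^2 dr' = 2πρ₀ r^3/(3·R) = 3.365e-5 C/m.
Since E is radial and uniform over the curved surface, Φ = E·2πrL = Q_enc/ε₀ = λ_enc L/ε₀.
E = 2k|λ_enc|/r = 2(8.99×10^9)(3.365e-5)/(0.0794) = 7.62×10^6 N/C.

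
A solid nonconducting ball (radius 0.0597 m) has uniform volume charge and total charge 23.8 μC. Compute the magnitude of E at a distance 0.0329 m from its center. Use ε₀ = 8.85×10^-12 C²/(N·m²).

Symmetry ⇒ E = E(r) r̂. Gaussian sphere of radius r = 0.0329 m (r < R).
For a uniform sphere the enclosed fraction is (r/R)³, so Q_enc = (23.8 μC)(0.0329/0.0597)³ = 3.983×10^-6 C.
Since E is radial and uniform over the Gaussian sphere, Φ = E·4πr² = Q_enc/ε₀.
E = |Q_enc|/(4πε₀r²) = (3.983e-6)/(4π·8.85×10^-12·(0.0329)²) = 3.31×10^7 N/C.

E ≈ 3.31×10^7 V/m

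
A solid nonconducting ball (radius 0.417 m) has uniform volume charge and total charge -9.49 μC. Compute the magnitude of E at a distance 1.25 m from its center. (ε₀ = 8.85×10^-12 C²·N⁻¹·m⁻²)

5.46×10^4 N/C

Symmetry ⇒ E = E(r) r̂. Gaussian sphere of radius r = 1.25 m (r > R, so the entire charge is enclosed).
Q_enc = -9.49 μC = -9.49e-6 C.
By Gauss's law, ∮E·dA = E·4πr² = Q_enc/ε₀.
E = |Q_enc|/(4πε₀r²) = (9.49×10^-6)/(4π·8.85×10^-12·(1.25)²) = 5.46e4 N/C.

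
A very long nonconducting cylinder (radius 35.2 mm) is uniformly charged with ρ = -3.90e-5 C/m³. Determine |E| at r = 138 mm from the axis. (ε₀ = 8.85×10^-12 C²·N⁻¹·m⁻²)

Coaxial Gaussian cylinder, radius r = 138 mm, length L (r > 35.2 mm, full cross-section enclosed).
λ_enc = ρ·πR² = (-3.90e-5)π(0.0352)² = -1.518×10^-7 C/m.
Since E is radial and uniform over the curved surface, Φ = E·2πrL = Q_enc/ε₀ = λ_enc L/ε₀.
E = |λ_enc|/(2πε₀r) = (1.518×10^-7)/(2π·8.85×10^-12·0.138) = 1.98×10^4 N/C.

|E| ≈ 1.98×10^4 N/C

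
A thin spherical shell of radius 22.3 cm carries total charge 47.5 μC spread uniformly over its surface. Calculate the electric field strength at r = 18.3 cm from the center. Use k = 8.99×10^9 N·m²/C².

|E| = 0 N/C

Symmetry ⇒ E = E(r) r̂. Gaussian sphere of radius r = 18.3 cm (inside the shell, r < 22.3 cm).
All the charge is outside the Gaussian surface: Q_enc = 0, hence E = 0 everywhere inside the shell.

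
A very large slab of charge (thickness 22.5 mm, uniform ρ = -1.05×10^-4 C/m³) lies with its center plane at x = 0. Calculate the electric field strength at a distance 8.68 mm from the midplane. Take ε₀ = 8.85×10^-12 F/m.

By symmetry E is perpendicular to the slab. A Gaussian pillbox from −8.68 mm to +8.68 mm (face area A) lies entirely within the slab.
Q_enc = ρ·(2x)·A and flux = 2EA, so 2EA = 2ρxA/ε₀ ⇒ E = |ρ|x/ε₀.
E = (1.05×10^-4)(0.00868)/(8.85×10^-12) = 1.03×10^5 N/C.

1.03×10^5 N/C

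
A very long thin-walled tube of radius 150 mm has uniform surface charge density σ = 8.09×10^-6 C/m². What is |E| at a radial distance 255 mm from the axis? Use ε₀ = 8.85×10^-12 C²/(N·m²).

|E| = 5.38×10^5 N/C

Choose a coaxial cylinder of radius r = 255 mm (arbitrary length L) as the Gaussian surface (r > 150 mm).
The whole shell is enclosed: λ_enc = σ·2πR = (8.09×10^-6)·2π·(0.15) = 7.625×10^-6 C/m.
Since E is radial and uniform over the curved surface, Φ = E·2πrL = Q_enc/ε₀ = λ_enc L/ε₀.
E = |λ_enc|/(2πε₀r) = (7.625×10^-6)/(2π·8.85×10^-12·0.255) = 5.38×10^5 N/C.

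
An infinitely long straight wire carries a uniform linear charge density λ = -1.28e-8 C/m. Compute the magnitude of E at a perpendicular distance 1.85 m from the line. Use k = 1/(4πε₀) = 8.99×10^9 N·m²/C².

|E| ≈ 124 V/m

Choose a coaxial cylinder of radius r = 1.85 m (arbitrary length L) as the Gaussian surface.
Q_enc = λL, so λ_enc = -1.28×10^-8 C/m.
By Gauss's law (flux through the curved wall only), E·2πrL = λ_enc L/ε₀.
E = 2k|λ_enc|/r = 2(8.99×10^9)(1.28×10^-8)/(1.85) = 124 N/C.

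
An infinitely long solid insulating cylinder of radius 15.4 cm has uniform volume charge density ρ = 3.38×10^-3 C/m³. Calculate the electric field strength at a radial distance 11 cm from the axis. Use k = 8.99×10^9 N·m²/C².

Take a coaxial cylindrical Gaussian surface of radius r = 11 cm and length L (r < R).
Enclosed charge per unit length: λ_enc = ρ·πr² = (3.38×10^-3)π(0.11)² = 1.285×10^-4 C/m.
Gauss's law: E·2πrL = λ_enc L/ε₀.
E = 2k|λ_enc|/r = 2(8.99×10^9)(1.285e-4)/(0.11) = 2.10×10^7 N/C.

|E| = 2.10×10^7 N/C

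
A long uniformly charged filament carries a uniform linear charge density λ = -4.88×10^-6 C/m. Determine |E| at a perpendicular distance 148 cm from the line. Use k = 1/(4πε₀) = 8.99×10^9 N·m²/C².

|E| = 5.93e4 N/C

By cylindrical symmetry E is radial; use a coaxial Gaussian cylinder of radius 148 cm and length L.
Q_enc = λL, so λ_enc = -4.88e-6 C/m.
Applying ∮E·dA = Q_enc/ε₀ with the end caps contributing no flux:
E = 2k|λ_enc|/r = 2(8.99×10^9)(4.88×10^-6)/(1.48) = 5.93e4 N/C.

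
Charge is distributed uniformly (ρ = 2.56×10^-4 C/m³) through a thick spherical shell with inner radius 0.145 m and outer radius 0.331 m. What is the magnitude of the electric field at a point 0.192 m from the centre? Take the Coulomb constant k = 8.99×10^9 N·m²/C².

|E| ≈ 1.05×10^6 N/C

Take a concentric spherical Gaussian surface of radius r = 0.192 m (within the shell material, 0.145 m < r < 0.331 m).
Enclosed charge is the volume from a to r: Q_enc = (4π/3)ρ(r³ − a³) = 4.321e-6 C.
Gauss's law: E·4πr² = Q_enc/ε₀.
E = k|Q_enc|/r² = (8.99×10^9)(4.321e-6)/(0.192)² = 1.05×10^6 N/C.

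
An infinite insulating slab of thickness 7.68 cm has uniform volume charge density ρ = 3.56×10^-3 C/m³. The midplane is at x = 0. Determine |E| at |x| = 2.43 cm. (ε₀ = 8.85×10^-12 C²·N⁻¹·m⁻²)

|E| = 9.77×10^6 N/C

By symmetry E is perpendicular to the slab. A Gaussian pillbox from −2.43 cm to +2.43 cm (face area A) lies entirely within the slab.
Q_enc = ρ·(2x)·A and flux = 2EA, so 2EA = 2ρxA/ε₀ ⇒ E = |ρ|x/ε₀.
E = (3.56×10^-3)(0.0243)/(8.85×10^-12) = 9.77e6 N/C.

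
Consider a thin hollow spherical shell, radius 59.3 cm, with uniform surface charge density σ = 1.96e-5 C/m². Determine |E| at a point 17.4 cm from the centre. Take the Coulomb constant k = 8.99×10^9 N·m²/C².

By spherical symmetry E is radial; choose a Gaussian sphere of radius r = 17.4 cm (inside the shell, r < 59.3 cm).
All the charge is outside the Gaussian surface: Q_enc = 0, hence E = 0 everywhere inside the shell.

E = 0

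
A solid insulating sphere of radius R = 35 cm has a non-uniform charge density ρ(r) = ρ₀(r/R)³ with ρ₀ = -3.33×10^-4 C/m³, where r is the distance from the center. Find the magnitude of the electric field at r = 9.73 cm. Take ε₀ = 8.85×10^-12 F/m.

Use a concentric Gaussian sphere at r = 9.73 cm (r < R).
Q_enc = ∫₀^r ρ(r')·4πr'² dr' = (4πρ₀/R³) ∫₀^r r'^5 dr' = 4πρ₀ r^6/(6·R³) = -1.38×10^-8 C.
Since E is radial and uniform over the Gaussian sphere, Φ = E·4πr² = Q_enc/ε₀.
E = |Q_enc|/(4πε₀r²) = (1.38×10^-8)/(4π·8.85×10^-12·(0.0973)²) = 1.31e4 N/C.

1.31×10^4 V/m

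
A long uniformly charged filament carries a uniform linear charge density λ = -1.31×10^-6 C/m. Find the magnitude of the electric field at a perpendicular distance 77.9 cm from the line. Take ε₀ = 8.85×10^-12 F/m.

Coaxial Gaussian cylinder, radius r = 77.9 cm, length L.
Q_enc = λL, so λ_enc = -1.31×10^-6 C/m.
Gauss's law: E·2πrL = λ_enc L/ε₀.
E = |λ_enc|/(2πε₀r) = (1.31e-6)/(2π·8.85×10^-12·0.779) = 3.02×10^4 N/C.

|E| ≈ 3.02×10^4 N/C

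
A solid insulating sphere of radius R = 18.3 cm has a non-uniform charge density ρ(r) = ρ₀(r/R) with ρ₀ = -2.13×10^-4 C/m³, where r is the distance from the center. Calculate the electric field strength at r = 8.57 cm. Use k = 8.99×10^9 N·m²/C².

Take a concentric spherical Gaussian surface of radius r = 8.57 cm (r < R).
Integrate the density: Q_enc = 4π ∫₀^r ρ₀(r'/R)^1 r'² dr' = 4πρ₀ r^4/(4·R) = -1.972e-7 C.
Since E is radial and uniform over the Gaussian sphere, Φ = E·4πr² = Q_enc/ε₀.
E = k|Q_enc|/r² = (8.99×10^9)(1.972×10^-7)/(0.0857)² = 2.41×10^5 N/C.

|E| ≈ 2.41×10^5 V/m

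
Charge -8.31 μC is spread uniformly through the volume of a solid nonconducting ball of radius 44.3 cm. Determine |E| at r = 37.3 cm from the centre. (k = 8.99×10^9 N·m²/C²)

Symmetry ⇒ E = E(r) r̂. Gaussian sphere of radius r = 37.3 cm (r < R).
For a uniform sphere the enclosed fraction is (r/R)³, so Q_enc = (-8.31 μC)(0.373/0.443)³ = -4.96e-6 C.
Gauss's law: E·4πr² = Q_enc/ε₀.
E = k|Q_enc|/r² = (8.99×10^9)(4.96×10^-6)/(0.373)² = 3.21×10^5 N/C.

|E| ≈ 3.21e5 V/m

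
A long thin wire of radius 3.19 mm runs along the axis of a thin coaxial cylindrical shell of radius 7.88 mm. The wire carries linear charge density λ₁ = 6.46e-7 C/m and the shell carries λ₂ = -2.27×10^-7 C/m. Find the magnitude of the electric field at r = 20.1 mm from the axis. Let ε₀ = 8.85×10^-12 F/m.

Take a coaxial cylindrical Gaussian surface of radius r = 20.1 mm and length L (r > 7.88 mm, enclosing both).
λ_enc = λ₁ + λ₂ = (6.46×10^-7) + (-2.27×10^-7) = 4.19×10^-7 C/m.
Since E is radial and uniform over the curved surface, Φ = E·2πrL = Q_enc/ε₀ = λ_enc L/ε₀.
E = |λ_enc|/(2πε₀r) = (4.19×10^-7)/(2π·8.85×10^-12·0.0201) = 3.75e5 N/C.

3.75×10^5 N/C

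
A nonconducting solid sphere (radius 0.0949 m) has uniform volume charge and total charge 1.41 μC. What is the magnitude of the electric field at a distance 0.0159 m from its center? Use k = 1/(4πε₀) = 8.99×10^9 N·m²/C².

Symmetry ⇒ E = E(r) r̂. Gaussian sphere of radius r = 0.0159 m (r < R).
For a uniform sphere the enclosed fraction is (r/R)³, so Q_enc = (1.41 μC)(0.0159/0.0949)³ = 6.632×10^-9 C.
By Gauss's law, ∮E·dA = E·4πr² = Q_enc/ε₀.
E = k|Q_enc|/r² = (8.99×10^9)(6.632×10^-9)/(0.0159)² = 2.36e5 N/C.

2.36×10^5 N/C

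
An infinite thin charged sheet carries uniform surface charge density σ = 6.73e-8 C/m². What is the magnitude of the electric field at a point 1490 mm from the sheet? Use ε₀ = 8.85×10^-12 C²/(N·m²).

E ≈ 3.80×10^3 N/C

The symmetry is planar: E is normal to the sheet and the same magnitude on both sides. Take a pillbox straddling the sheet with end-cap area A.
Only the two end caps contribute flux: Φ = 2EA. With Q_enc = σA, Gauss's law gives E = |σ|/(2ε₀).
E = |σ|/(2ε₀) = (6.73×10^-8)/(2·8.85×10^-12) = 3.80×10^3 N/C.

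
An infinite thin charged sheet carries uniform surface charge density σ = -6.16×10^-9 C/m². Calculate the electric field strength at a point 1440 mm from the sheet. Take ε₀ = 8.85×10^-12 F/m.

E ≈ 348 V/m

Choose a cylindrical pillbox piercing the sheet, end faces (area A) parallel to it.
Only the two end caps contribute flux: Φ = 2EA. With Q_enc = σA, Gauss's law gives E = |σ|/(2ε₀).
E = |σ|/(2ε₀) = (6.16×10^-9)/(2·8.85×10^-12) = 348 N/C.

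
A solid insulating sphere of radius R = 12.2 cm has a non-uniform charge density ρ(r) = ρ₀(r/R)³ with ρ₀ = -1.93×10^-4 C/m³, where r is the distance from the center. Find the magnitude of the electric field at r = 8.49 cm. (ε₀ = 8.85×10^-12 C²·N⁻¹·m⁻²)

|E| ≈ 1.04×10^5 V/m

By spherical symmetry E is radial; choose a Gaussian sphere of radius r = 8.49 cm (r < R).
Q_enc = ∫₀^r ρ(r')·4πr'² dr' = (4πρ₀/R³) ∫₀^r r'^5 dr' = 4πρ₀ r^6/(6·R³) = -8.336×10^-8 C.
Since E is radial and uniform over the Gaussian sphere, Φ = E·4πr² = Q_enc/ε₀.
E = |Q_enc|/(4πε₀r²) = (8.336×10^-8)/(4π·8.85×10^-12·(0.0849)²) = 1.04×10^5 N/C.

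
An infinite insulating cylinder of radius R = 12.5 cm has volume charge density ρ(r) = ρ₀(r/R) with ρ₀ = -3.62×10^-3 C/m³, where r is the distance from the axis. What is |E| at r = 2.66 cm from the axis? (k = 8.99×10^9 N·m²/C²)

Take a coaxial cylindrical Gaussian surface of radius r = 2.66 cm and length L (r < R).
Integrating ρ over the cross-section to radius r: λ_enc = (2πρ₀/R) ∫₀^r r'^2 dr' = 2πρ₀ r^3/(3·R) = -1.142e-6 C/m.
Gauss's law: E·2πrL = λ_enc L/ε₀.
E = 2k|λ_enc|/r = 2(8.99×10^9)(1.142×10^-6)/(0.0266) = 7.72e5 N/C.

7.72×10^5 V/m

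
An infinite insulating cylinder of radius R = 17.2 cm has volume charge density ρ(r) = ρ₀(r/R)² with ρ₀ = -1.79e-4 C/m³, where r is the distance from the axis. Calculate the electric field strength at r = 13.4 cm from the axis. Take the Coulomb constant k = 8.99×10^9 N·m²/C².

|E| ≈ 4.11×10^5 V/m

Choose a coaxial cylinder of radius r = 13.4 cm (arbitrary length L) as the Gaussian surface (r < R).
Integrating ρ over the cross-section to radius r: λ_enc = (2πρ₀/R²) ∫₀^r r'^3 dr' = 2πρ₀ r^4/(4·R²) = -3.064e-6 C/m.
Gauss's law: E·2πrL = λ_enc L/ε₀.
E = 2k|λ_enc|/r = 2(8.99×10^9)(3.064×10^-6)/(0.134) = 4.11×10^5 N/C.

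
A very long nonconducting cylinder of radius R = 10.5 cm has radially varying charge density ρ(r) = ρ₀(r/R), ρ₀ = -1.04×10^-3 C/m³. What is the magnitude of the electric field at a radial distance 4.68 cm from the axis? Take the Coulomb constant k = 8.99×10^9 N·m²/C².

By cylindrical symmetry E is radial; use a coaxial Gaussian cylinder of radius 4.68 cm and length L (r < R).
Integrating ρ over the cross-section to radius r: λ_enc = (2πρ₀/R) ∫₀^r r'^2 dr' = 2πρ₀ r^3/(3·R) = -2.126e-6 C/m.
Since E is radial and uniform over the curved surface, Φ = E·2πrL = Q_enc/ε₀ = λ_enc L/ε₀.
E = 2k|λ_enc|/r = 2(8.99×10^9)(2.126×10^-6)/(0.0468) = 8.17×10^5 N/C.

|E| = 8.17e5 V/m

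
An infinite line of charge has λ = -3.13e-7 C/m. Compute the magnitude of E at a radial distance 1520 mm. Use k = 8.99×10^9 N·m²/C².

|E| ≈ 3.70×10^3 N/C

Take a coaxial cylindrical Gaussian surface of radius r = 1520 mm and length L.
Q_enc = λL, so λ_enc = -3.13×10^-7 C/m.
Applying ∮E·dA = Q_enc/ε₀ with the end caps contributing no flux:
E = 2k|λ_enc|/r = 2(8.99×10^9)(3.13e-7)/(1.52) = 3.70×10^3 N/C.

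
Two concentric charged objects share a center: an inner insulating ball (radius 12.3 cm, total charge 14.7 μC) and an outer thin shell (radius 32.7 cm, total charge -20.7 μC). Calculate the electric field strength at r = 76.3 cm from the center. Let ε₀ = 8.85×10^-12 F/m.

E ≈ 9.27e4 N/C

Take a concentric spherical Gaussian surface of radius r = 76.3 cm (r > 32.7 cm, enclosing both).
Q_enc = (14.7 μC) + (-20.7 μC) = -6.00e-6 C.
Applying ∮E·dA = Q_enc/ε₀ with Φ = E(4πr²):
E = |Q_enc|/(4πε₀r²) = (6.00×10^-6)/(4π·8.85×10^-12·(0.763)²) = 9.27×10^4 N/C.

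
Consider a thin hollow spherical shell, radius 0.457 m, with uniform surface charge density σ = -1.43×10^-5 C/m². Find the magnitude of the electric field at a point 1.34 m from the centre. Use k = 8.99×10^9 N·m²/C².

Take a concentric spherical Gaussian surface of radius r = 1.34 m (r > 0.457 m).
The entire shell is enclosed: Q_enc = σ·4πR² = (-1.43e-5)·4π·(0.457)² = -3.753e-5 C.
Applying ∮E·dA = Q_enc/ε₀ with Φ = E(4πr²):
E = k|Q_enc|/r² = (8.99×10^9)(3.753×10^-5)/(1.34)² = 1.88e5 N/C.

|E| ≈ 1.88×10^5 N/C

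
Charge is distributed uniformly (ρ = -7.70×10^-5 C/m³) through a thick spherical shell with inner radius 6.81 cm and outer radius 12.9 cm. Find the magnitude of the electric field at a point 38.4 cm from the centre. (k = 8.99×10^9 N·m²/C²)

|E| = 3.60e4 N/C

Symmetry ⇒ E = E(r) r̂. Gaussian sphere of radius r = 38.4 cm (r > 12.9 cm, enclosing the whole shell).
Q_enc = ρ·(4π/3)(b³ − a³) = (-7.70×10^-5)·(4π/3)·((0.129)³ − (0.0681)³) = -5.905e-7 C.
Gauss's law: E·4πr² = Q_enc/ε₀.
E = k|Q_enc|/r² = (8.99×10^9)(5.905×10^-7)/(0.384)² = 3.60e4 N/C.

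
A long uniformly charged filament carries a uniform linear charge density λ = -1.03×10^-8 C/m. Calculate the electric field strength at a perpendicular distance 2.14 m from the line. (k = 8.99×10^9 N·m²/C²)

Take a coaxial cylindrical Gaussian surface of radius r = 2.14 m and length L.
Q_enc = λL, so λ_enc = -1.03×10^-8 C/m.
Since E is radial and uniform over the curved surface, Φ = E·2πrL = Q_enc/ε₀ = λ_enc L/ε₀.
E = 2k|λ_enc|/r = 2(8.99×10^9)(1.03×10^-8)/(2.14) = 86.5 N/C.

E = 86.5 V/m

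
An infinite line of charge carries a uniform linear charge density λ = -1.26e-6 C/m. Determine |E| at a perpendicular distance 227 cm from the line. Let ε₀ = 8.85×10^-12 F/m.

9.98×10^3 N/C

Coaxial Gaussian cylinder, radius r = 227 cm, length L.
Q_enc = λL, so λ_enc = -1.26×10^-6 C/m.
By Gauss's law (flux through the curved wall only), E·2πrL = λ_enc L/ε₀.
E = |λ_enc|/(2πε₀r) = (1.26e-6)/(2π·8.85×10^-12·2.27) = 9.98e3 N/C.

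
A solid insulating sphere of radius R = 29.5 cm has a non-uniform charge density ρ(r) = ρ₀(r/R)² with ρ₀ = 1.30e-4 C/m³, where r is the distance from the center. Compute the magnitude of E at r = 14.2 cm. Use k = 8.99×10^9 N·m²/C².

E = 9.66×10^4 V/m

Symmetry ⇒ E = E(r) r̂. Gaussian sphere of radius r = 14.2 cm (r < R).
Q_enc = ∫₀^r ρ(r')·4πr'² dr' = (4πρ₀/R²) ∫₀^r r'^4 dr' = 4πρ₀ r^5/(5·R²) = 2.168e-7 C.
Gauss's law: E·4πr² = Q_enc/ε₀.
E = k|Q_enc|/r² = (8.99×10^9)(2.168e-7)/(0.142)² = 9.66e4 N/C.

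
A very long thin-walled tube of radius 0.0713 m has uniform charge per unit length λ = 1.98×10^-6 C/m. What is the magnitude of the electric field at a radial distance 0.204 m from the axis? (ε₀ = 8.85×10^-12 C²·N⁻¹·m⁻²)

By cylindrical symmetry E is radial; use a coaxial Gaussian cylinder of radius 0.204 m and length L (r > 0.0713 m).
The full line charge is enclosed: λ_enc = 1.98×10^-6 C/m.
Since E is radial and uniform over the curved surface, Φ = E·2πrL = Q_enc/ε₀ = λ_enc L/ε₀.
E = |λ_enc|/(2πε₀r) = (1.98e-6)/(2π·8.85×10^-12·0.204) = 1.75×10^5 N/C.

E = 1.75×10^5 N/C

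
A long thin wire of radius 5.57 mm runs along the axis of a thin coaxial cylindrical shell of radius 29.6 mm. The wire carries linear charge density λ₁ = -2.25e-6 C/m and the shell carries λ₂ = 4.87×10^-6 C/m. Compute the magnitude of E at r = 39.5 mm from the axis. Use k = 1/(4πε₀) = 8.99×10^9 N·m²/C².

Take a coaxial cylindrical Gaussian surface of radius r = 39.5 mm and length L (r > 29.6 mm, enclosing both).
λ_enc = λ₁ + λ₂ = (-2.25×10^-6) + (4.87×10^-6) = 2.62×10^-6 C/m.
Since E is radial and uniform over the curved surface, Φ = E·2πrL = Q_enc/ε₀ = λ_enc L/ε₀.
E = 2k|λ_enc|/r = 2(8.99×10^9)(2.62e-6)/(0.0395) = 1.19×10^6 N/C.

|E| ≈ 1.19e6 N/C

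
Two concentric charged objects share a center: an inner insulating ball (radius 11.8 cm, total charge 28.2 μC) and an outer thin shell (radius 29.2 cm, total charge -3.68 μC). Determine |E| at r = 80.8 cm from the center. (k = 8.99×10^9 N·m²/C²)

Symmetry ⇒ E = E(r) r̂. Gaussian sphere of radius r = 80.8 cm (r > 29.2 cm, enclosing both).
Q_enc = (28.2 μC) + (-3.68 μC) = 2.452e-5 C.
Since E is radial and uniform over the Gaussian sphere, Φ = E·4πr² = Q_enc/ε₀.
E = k|Q_enc|/r² = (8.99×10^9)(2.452×10^-5)/(0.808)² = 3.38e5 N/C.

|E| ≈ 3.38×10^5 V/m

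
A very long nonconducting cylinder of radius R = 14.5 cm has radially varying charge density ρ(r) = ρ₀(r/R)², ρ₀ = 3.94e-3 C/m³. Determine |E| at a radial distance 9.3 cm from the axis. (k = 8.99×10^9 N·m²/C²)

Choose a coaxial cylinder of radius r = 9.3 cm (arbitrary length L) as the Gaussian surface (r < R).
Integrating ρ over the cross-section to radius r: λ_enc = (2πρ₀/R²) ∫₀^r r'^3 dr' = 2πρ₀ r^4/(4·R²) = 2.202e-5 C/m.
Gauss's law: E·2πrL = λ_enc L/ε₀.
E = 2k|λ_enc|/r = 2(8.99×10^9)(2.202×10^-5)/(0.093) = 4.26e6 N/C.

E = 4.26e6 N/C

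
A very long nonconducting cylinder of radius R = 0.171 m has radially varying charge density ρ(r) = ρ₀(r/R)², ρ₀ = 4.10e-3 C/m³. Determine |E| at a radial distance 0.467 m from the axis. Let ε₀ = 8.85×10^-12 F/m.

|E| ≈ 7.25×10^6 V/m

Take a coaxial cylindrical Gaussian surface of radius r = 0.467 m and length L (r > R, full charge per length enclosed).
λ_enc = 2π ∫₀^R ρ₀(r'/R)^2 r' dr' = 2πρ₀R²/4 = 1.883e-4 C/m.
Gauss's law: E·2πrL = λ_enc L/ε₀.
E = |λ_enc|/(2πε₀r) = (1.883e-4)/(2π·8.85×10^-12·0.467) = 7.25×10^6 N/C.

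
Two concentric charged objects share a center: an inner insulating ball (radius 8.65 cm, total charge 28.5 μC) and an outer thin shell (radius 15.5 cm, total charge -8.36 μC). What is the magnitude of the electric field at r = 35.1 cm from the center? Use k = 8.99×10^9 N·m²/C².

By spherical symmetry E is radial; choose a Gaussian sphere of radius r = 35.1 cm (r > 15.5 cm, enclosing both).
Q_enc = (28.5 μC) + (-8.36 μC) = 2.014×10^-5 C.
Applying ∮E·dA = Q_enc/ε₀ with Φ = E(4πr²):
E = k|Q_enc|/r² = (8.99×10^9)(2.014e-5)/(0.351)² = 1.47e6 N/C.

E ≈ 1.47×10^6 V/m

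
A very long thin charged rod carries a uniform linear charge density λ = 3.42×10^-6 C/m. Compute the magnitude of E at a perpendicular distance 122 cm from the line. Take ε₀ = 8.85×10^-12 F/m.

Choose a coaxial cylinder of radius r = 122 cm (arbitrary length L) as the Gaussian surface.
Q_enc = λL, so λ_enc = 3.42×10^-6 C/m.
By Gauss's law (flux through the curved wall only), E·2πrL = λ_enc L/ε₀.
E = |λ_enc|/(2πε₀r) = (3.42×10^-6)/(2π·8.85×10^-12·1.22) = 5.04×10^4 N/C.

5.04×10^4 V/m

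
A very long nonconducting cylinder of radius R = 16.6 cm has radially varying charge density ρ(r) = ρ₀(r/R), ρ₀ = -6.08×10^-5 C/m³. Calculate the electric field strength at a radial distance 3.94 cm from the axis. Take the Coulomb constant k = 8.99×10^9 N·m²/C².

Coaxial Gaussian cylinder, radius r = 3.94 cm, length L (r < R).
Integrating ρ over the cross-section to radius r: λ_enc = (2πρ₀/R) ∫₀^r r'^2 dr' = 2πρ₀ r^3/(3·R) = -4.692×10^-8 C/m.
By Gauss's law (flux through the curved wall only), E·2πrL = λ_enc L/ε₀.
E = 2k|λ_enc|/r = 2(8.99×10^9)(4.692×10^-8)/(0.0394) = 2.14e4 N/C.

|E| ≈ 2.14×10^4 N/C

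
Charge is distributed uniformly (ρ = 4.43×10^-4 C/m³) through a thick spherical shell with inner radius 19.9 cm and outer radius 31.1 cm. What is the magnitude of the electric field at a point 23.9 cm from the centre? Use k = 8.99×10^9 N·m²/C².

Use a concentric Gaussian sphere at r = 23.9 cm (within the shell material, 19.9 cm < r < 31.1 cm).
Enclosed charge is the volume from a to r: Q_enc = (4π/3)ρ(r³ − a³) = 1.071×10^-5 C.
By Gauss's law, ∮E·dA = E·4πr² = Q_enc/ε₀.
E = k|Q_enc|/r² = (8.99×10^9)(1.071×10^-5)/(0.239)² = 1.69e6 N/C.

1.69e6 N/C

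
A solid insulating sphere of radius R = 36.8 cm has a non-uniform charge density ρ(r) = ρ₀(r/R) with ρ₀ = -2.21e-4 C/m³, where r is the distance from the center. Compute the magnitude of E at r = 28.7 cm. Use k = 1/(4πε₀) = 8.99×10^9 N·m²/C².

Symmetry ⇒ E = E(r) r̂. Gaussian sphere of radius r = 28.7 cm (r < R).
Q_enc = ∫₀^r ρ(r')·4πr'² dr' = (4πρ₀/R) ∫₀^r r'^3 dr' = 4πρ₀ r^4/(4·R) = -1.28×10^-5 C.
Applying ∮E·dA = Q_enc/ε₀ with Φ = E(4πr²):
E = k|Q_enc|/r² = (8.99×10^9)(1.28×10^-5)/(0.287)² = 1.40×10^6 N/C.

E = 1.40×10^6 N/C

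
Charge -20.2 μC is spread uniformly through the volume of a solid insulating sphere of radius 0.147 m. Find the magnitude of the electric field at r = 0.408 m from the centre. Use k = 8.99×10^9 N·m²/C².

Use a concentric Gaussian sphere at r = 0.408 m (r > R, so the entire charge is enclosed).
Q_enc = -20.2 μC = -2.02×10^-5 C.
Applying ∮E·dA = Q_enc/ε₀ with Φ = E(4πr²):
E = k|Q_enc|/r² = (8.99×10^9)(2.02×10^-5)/(0.408)² = 1.09×10^6 N/C.

|E| ≈ 1.09×10^6 N/C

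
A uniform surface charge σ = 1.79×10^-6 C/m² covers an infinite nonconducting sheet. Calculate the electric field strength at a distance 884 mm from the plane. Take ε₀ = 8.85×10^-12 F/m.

Choose a cylindrical pillbox piercing the sheet, end faces (area A) parallel to it.
Only the two end caps contribute flux: Φ = 2EA. With Q_enc = σA, Gauss's law gives E = |σ|/(2ε₀).
E = |σ|/(2ε₀) = (1.79e-6)/(2·8.85×10^-12) = 1.01×10^5 N/C.

E ≈ 1.01×10^5 N/C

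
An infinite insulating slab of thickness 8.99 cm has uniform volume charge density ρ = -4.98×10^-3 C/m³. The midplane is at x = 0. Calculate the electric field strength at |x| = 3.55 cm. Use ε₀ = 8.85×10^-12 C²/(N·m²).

By symmetry E is perpendicular to the slab. A Gaussian pillbox from −3.55 cm to +3.55 cm (face area A) lies entirely within the slab.
Q_enc = ρ·(2x)·A and flux = 2EA, so 2EA = 2ρxA/ε₀ ⇒ E = |ρ|x/ε₀.
E = (4.98×10^-3)(0.0355)/(8.85×10^-12) = 2.00×10^7 N/C.

E ≈ 2.00×10^7 V/m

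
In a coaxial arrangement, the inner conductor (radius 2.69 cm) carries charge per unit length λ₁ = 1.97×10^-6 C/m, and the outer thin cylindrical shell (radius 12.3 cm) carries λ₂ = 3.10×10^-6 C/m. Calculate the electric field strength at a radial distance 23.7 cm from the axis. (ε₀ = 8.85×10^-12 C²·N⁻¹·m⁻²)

By cylindrical symmetry E is radial; use a coaxial Gaussian cylinder of radius 23.7 cm and length L (r > 12.3 cm, enclosing both).
λ_enc = λ₁ + λ₂ = (1.97e-6) + (3.10×10^-6) = 5.07×10^-6 C/m.
By Gauss's law (flux through the curved wall only), E·2πrL = λ_enc L/ε₀.
E = |λ_enc|/(2πε₀r) = (5.07e-6)/(2π·8.85×10^-12·0.237) = 3.85×10^5 N/C.

E ≈ 3.85×10^5 N/C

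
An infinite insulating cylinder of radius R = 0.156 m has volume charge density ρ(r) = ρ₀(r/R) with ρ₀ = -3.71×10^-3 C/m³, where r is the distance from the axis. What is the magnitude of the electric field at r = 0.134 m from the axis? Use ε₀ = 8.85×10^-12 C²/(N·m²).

Take a coaxial cylindrical Gaussian surface of radius r = 0.134 m and length L (r < R).
λ_enc = ∫₀^r ρ(r')·2πr' dr' = (2πρ₀/R)·r^3/3 = -1.198e-4 C/m.
By Gauss's law (flux through the curved wall only), E·2πrL = λ_enc L/ε₀.
E = |λ_enc|/(2πε₀r) = (1.198e-4)/(2π·8.85×10^-12·0.134) = 1.61×10^7 N/C.

|E| = 1.61×10^7 N/C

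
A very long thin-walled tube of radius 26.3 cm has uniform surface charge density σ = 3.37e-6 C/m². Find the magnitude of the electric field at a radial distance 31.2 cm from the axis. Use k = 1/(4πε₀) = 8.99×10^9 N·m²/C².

Coaxial Gaussian cylinder, radius r = 31.2 cm, length L (r > 26.3 cm).
The whole shell is enclosed: λ_enc = σ·2πR = (3.37e-6)·2π·(0.263) = 5.569e-6 C/m.
Applying ∮E·dA = Q_enc/ε₀ with the end caps contributing no flux:
E = 2k|λ_enc|/r = 2(8.99×10^9)(5.569e-6)/(0.312) = 3.21×10^5 N/C.

E = 3.21×10^5 N/C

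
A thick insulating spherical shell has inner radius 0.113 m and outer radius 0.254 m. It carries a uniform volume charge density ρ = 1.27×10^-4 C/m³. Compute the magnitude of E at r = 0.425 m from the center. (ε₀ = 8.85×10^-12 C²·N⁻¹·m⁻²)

E ≈ 3.96e5 V/m

Symmetry ⇒ E = E(r) r̂. Gaussian sphere of radius r = 0.425 m (r > 0.254 m, enclosing the whole shell).
Q_enc = ρ·(4π/3)(b³ − a³) = (1.27×10^-4)·(4π/3)·((0.254)³ − (0.113)³) = 7.95×10^-6 C.
By Gauss's law, ∮E·dA = E·4πr² = Q_enc/ε₀.
E = |Q_enc|/(4πε₀r²) = (7.95×10^-6)/(4π·8.85×10^-12·(0.425)²) = 3.96e5 N/C.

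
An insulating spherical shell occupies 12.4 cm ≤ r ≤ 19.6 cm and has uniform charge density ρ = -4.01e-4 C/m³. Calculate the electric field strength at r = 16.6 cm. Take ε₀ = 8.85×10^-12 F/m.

By spherical symmetry E is radial; choose a Gaussian sphere of radius r = 16.6 cm (within the shell material, 12.4 cm < r < 19.6 cm).
Only the shell between 12.4 cm and r is enclosed: Q_enc = ρ·(4π/3)(r³ − a³) = (-4.01×10^-4)·(4π/3)·((0.166)³ − (0.124)³) = -4.481×10^-6 C.
Since E is radial and uniform over the Gaussian sphere, Φ = E·4πr² = Q_enc/ε₀.
E = |Q_enc|/(4πε₀r²) = (4.481×10^-6)/(4π·8.85×10^-12·(0.166)²) = 1.46e6 N/C.

E = 1.46e6 N/C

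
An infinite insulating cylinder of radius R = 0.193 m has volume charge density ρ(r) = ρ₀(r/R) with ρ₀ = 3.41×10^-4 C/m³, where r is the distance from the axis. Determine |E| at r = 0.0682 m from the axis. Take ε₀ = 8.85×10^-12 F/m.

By cylindrical symmetry E is radial; use a coaxial Gaussian cylinder of radius 0.0682 m and length L (r < R).
λ_enc = ∫₀^r ρ(r')·2πr' dr' = (2πρ₀/R)·r^3/3 = 1.174×10^-6 C/m.
Applying ∮E·dA = Q_enc/ε₀ with the end caps contributing no flux:
E = |λ_enc|/(2πε₀r) = (1.174e-6)/(2π·8.85×10^-12·0.0682) = 3.10e5 N/C.

E ≈ 3.10×10^5 N/C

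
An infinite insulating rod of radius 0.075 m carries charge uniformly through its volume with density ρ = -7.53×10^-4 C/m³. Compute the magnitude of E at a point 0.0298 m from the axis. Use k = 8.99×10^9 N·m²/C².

Coaxial Gaussian cylinder, radius r = 0.0298 m, length L (r < R).
Enclosed charge per unit length: λ_enc = ρ·πr² = (-7.53×10^-4)π(0.0298)² = -2.101×10^-6 C/m.
Gauss's law: E·2πrL = λ_enc L/ε₀.
E = 2k|λ_enc|/r = 2(8.99×10^9)(2.101e-6)/(0.0298) = 1.27e6 N/C.

|E| ≈ 1.27×10^6 V/m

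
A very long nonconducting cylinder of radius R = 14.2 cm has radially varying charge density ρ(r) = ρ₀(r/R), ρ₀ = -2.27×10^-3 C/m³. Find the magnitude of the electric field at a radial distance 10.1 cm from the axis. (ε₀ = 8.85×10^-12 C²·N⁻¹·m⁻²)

|E| ≈ 6.14×10^6 N/C

Take a coaxial cylindrical Gaussian surface of radius r = 10.1 cm and length L (r < R).
λ_enc = ∫₀^r ρ(r')·2πr' dr' = (2πρ₀/R)·r^3/3 = -3.45×10^-5 C/m.
Since E is radial and uniform over the curved surface, Φ = E·2πrL = Q_enc/ε₀ = λ_enc L/ε₀.
E = |λ_enc|/(2πε₀r) = (3.45e-5)/(2π·8.85×10^-12·0.101) = 6.14×10^6 N/C.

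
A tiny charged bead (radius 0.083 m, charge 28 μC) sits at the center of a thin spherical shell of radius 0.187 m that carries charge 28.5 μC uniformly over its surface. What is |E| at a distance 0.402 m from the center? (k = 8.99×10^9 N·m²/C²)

E = 3.14e6 N/C

Symmetry ⇒ E = E(r) r̂. Gaussian sphere of radius r = 0.402 m (r > 0.187 m, enclosing both).
Q_enc = (28 μC) + (28.5 μC) = 5.65×10^-5 C.
By Gauss's law, ∮E·dA = E·4πr² = Q_enc/ε₀.
E = k|Q_enc|/r² = (8.99×10^9)(5.65×10^-5)/(0.402)² = 3.14×10^6 N/C.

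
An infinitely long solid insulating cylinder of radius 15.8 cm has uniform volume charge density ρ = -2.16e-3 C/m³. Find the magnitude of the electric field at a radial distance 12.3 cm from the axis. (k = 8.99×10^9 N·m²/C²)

By cylindrical symmetry E is radial; use a coaxial Gaussian cylinder of radius 12.3 cm and length L (r < R).
Charge inside radius r per length L is ρ·πr²·L, so λ_enc = ρπr² = -1.027×10^-4 C/m.
By Gauss's law (flux through the curved wall only), E·2πrL = λ_enc L/ε₀.
E = 2k|λ_enc|/r = 2(8.99×10^9)(1.027×10^-4)/(0.123) = 1.50×10^7 N/C.

|E| ≈ 1.50e7 N/C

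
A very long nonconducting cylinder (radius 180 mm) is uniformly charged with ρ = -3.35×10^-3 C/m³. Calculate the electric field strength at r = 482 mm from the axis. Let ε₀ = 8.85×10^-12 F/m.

Choose a coaxial cylinder of radius r = 482 mm (arbitrary length L) as the Gaussian surface (r > 180 mm, full cross-section enclosed).
λ_enc = ρ·πR² = (-3.35×10^-3)π(0.18)² = -3.41e-4 C/m.
By Gauss's law (flux through the curved wall only), E·2πrL = λ_enc L/ε₀.
E = |λ_enc|/(2πε₀r) = (3.41e-4)/(2π·8.85×10^-12·0.482) = 1.27×10^7 N/C.

1.27×10^7 N/C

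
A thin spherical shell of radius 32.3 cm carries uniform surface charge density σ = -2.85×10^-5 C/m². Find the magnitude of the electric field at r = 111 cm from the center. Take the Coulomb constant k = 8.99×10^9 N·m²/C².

E = 2.73e5 N/C

Symmetry ⇒ E = E(r) r̂. Gaussian sphere of radius r = 111 cm (r > 32.3 cm).
The entire shell is enclosed: Q_enc = σ·4πR² = (-2.85e-5)·4π·(0.323)² = -3.736×10^-5 C.
By Gauss's law, ∮E·dA = E·4πr² = Q_enc/ε₀.
E = k|Q_enc|/r² = (8.99×10^9)(3.736×10^-5)/(1.11)² = 2.73×10^5 N/C.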